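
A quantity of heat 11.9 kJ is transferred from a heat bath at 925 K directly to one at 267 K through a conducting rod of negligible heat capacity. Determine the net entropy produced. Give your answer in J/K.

ΔS_hot = −Q/T_H = −11900/925 = -12.86 J/K and ΔS_cold = +Q/T_C = 11900/267 = 44.57 J/K.
ΔS_total = -12.86 + 44.57 = 31.7 J/K, positive as the second law requires.

ΔS_total = 31.7 J/K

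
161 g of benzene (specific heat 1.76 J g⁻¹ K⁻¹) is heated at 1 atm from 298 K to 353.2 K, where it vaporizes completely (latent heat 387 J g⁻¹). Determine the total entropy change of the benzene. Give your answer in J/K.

Warming step: ΔS₁ = m c ln(T_tr/T_i) = 161 × 1.76 × ln(353.2/298) = 48.15 J/K.
Phase change: ΔS₂ = +mL/T_tr = 161 × 387 / 353.2 = 176.4 J/K.
ΔS_total = (48.15) + (176.4) = 225 J/K.

ΔS = 225 J/K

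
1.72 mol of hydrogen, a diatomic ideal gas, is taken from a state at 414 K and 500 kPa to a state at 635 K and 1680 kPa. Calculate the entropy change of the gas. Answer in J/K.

ΔS = 4.08 J/K

ΔS = nC_p ln(T₂/T₁) − nR ln(P₂/P₁), with C_p = 7R/2 = 29.1 J mol⁻¹ K⁻¹ for a diatomic ideal gas.
ΔS = 1.72 × [29.1 × ln(635/414) − 8.314 × ln(1680/500)] = 4.08 J/K.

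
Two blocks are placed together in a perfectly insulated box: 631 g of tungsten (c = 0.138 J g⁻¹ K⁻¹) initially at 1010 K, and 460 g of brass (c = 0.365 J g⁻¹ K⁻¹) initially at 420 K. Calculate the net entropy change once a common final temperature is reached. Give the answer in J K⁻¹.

ΔS_total = 23.5 J/K

Energy balance: T_f = (m₁c₁T₁ + m₂c₂T₂)/(m₁c₁ + m₂c₂) = 621.49 K.
ΔS₁ = m₁c₁ ln(T_f/T₁) = 87.078 × ln(621.49/1010) = -42.28 J/K.
ΔS₂ = m₂c₂ ln(T_f/T₂) = 167.9 × ln(621.49/420) = 65.79 J/K.
ΔS_total = -42.28 + 65.79 = 23.5 J/K.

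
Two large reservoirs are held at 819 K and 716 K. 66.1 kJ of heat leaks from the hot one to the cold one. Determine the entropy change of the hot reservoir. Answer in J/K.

ΔS_hot = -80.7 J/K

The hot reservoir loses heat Q, so ΔS_hot = −Q/T_H = −66100/819 = -80.7 J/K.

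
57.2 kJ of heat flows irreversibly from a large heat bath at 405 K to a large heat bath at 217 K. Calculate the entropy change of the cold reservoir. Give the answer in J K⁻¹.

ΔS_cold = 264 J/K

The cold reservoir gains heat Q, so ΔS_cold = +Q/T_C = 57200/217 = 264 J/K.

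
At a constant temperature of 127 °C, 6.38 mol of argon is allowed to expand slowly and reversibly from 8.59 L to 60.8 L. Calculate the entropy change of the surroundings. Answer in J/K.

ΔS_surr = -104 J/K

For an isothermal ideal gas ΔS_gas = nR ln(V₂/V₁) = 6.38 × 8.314 × ln(60.8/8.59) = 104 J/K.
The process is reversible, so ΔS_surr = −ΔS_gas = -104 J/K and ΔS_universe = 0.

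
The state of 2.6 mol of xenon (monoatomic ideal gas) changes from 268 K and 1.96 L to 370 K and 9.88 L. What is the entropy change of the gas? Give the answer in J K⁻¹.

ΔS = 45.4 J/K

Entropy is a state function: ΔS = nC_V ln(T₂/T₁) + nR ln(V₂/V₁), with C_V = 3R/2 = 12.47 J mol⁻¹ K⁻¹ for a monoatomic ideal gas.
ΔS = 2.6 × [12.47 × ln(370/268) + 8.314 × ln(9.88/1.96)] = 45.4 J/K.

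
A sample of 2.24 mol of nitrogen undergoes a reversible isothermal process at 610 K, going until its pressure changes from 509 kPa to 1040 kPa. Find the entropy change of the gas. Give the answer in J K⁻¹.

ΔS_gas = -13.3 J/K

For an isothermal ideal gas ΔS_gas = nR ln(P₁/P₂) = 2.24 × 8.314 × ln(509/1040) = -13.3 J/K.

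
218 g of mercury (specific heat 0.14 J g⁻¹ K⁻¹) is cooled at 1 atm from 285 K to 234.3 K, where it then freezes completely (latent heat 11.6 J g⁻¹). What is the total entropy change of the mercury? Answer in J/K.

Cooling step: ΔS₁ = m c ln(T_tr/T_i) = 218 × 0.14 × ln(234.3/285) = -5.978 J/K.
Phase change: ΔS₂ = −mL/T_tr = −218 × 11.6 / 234.3 = -10.79 J/K.
ΔS_total = (-5.978) + (-10.79) = -16.8 J/K.

ΔS = -16.8 J/K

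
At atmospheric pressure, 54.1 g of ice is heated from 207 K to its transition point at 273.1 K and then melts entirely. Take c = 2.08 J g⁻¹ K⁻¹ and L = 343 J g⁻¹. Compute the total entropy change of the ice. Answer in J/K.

Warming step: ΔS₁ = m c ln(T_tr/T_i) = 54.1 × 2.08 × ln(273.1/207) = 31.18 J/K.
Phase change: ΔS₂ = +mL/T_tr = 54.1 × 343 / 273.1 = 67.95 J/K.
ΔS_total = (31.18) + (67.95) = 99.1 J/K.

ΔS = 99.1 J/K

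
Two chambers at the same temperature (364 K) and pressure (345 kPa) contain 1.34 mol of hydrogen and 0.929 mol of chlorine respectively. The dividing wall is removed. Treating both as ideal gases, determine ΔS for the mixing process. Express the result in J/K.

ΔS_mix = 12.8 J/K

Mole fractions: x_A = 1.34/2.27 = 0.591, x_B = 0.409.
ΔS_mix = −R(n_A ln x_A + n_B ln x_B) = −8.314 × (1.34 ln 0.591 + 0.929 ln 0.409) = 12.8 J/K.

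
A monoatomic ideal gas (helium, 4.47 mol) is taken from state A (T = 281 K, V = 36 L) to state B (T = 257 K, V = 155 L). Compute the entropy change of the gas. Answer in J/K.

Entropy is a state function: ΔS = nC_V ln(T₂/T₁) + nR ln(V₂/V₁), with C_V = 3R/2 = 12.47 J mol⁻¹ K⁻¹ for a monoatomic ideal gas.
ΔS = 4.47 × [12.47 × ln(257/281) + 8.314 × ln(155/36)] = 49.3 J/K.

ΔS = 49.3 J/K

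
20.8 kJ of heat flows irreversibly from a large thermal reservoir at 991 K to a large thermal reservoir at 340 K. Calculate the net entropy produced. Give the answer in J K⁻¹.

ΔS_total = 40.2 J/K

ΔS_hot = −Q/T_H = −20800/991 = -20.99 J/K and ΔS_cold = +Q/T_C = 20800/340 = 61.18 J/K.
ΔS_total = -20.99 + 61.18 = 40.2 J/K, positive as the second law requires.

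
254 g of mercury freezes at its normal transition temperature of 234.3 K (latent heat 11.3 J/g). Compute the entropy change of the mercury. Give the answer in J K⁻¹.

Heat released by the substance: Q = −mL = −254 × 11.3 = −2870.2 J.
At constant T, ΔS = Q_rev/T = −2870.2 / 234.3 = -12.3 J/K.

ΔS = -12.3 J/K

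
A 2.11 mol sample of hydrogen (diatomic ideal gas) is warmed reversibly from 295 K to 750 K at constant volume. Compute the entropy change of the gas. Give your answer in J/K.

At constant volume, ΔS = nC_V ln(T₂/T₁) with C_V = 5R/2 = 20.79 J mol⁻¹ K⁻¹.
ΔS = 2.11 × 20.79 × ln(750/295) = 40.9 J/K.

ΔS = 40.9 J/K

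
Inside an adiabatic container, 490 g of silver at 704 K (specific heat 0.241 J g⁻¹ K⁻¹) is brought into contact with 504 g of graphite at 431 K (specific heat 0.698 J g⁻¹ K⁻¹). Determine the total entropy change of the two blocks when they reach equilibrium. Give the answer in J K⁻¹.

ΔS_total = 11.5 J/K

Energy balance: T_f = (m₁c₁T₁ + m₂c₂T₂)/(m₁c₁ + m₂c₂) = 499.61 K.
ΔS₁ = m₁c₁ ln(T_f/T₁) = 118.09 × ln(499.61/704) = -40.5 J/K.
ΔS₂ = m₂c₂ ln(T_f/T₂) = 351.792 × ln(499.61/431) = 51.97 J/K.
ΔS_total = -40.5 + 51.97 = 11.5 J/K.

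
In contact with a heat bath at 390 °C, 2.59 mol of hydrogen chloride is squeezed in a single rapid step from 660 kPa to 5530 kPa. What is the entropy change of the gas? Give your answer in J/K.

Entropy is a state function, so ΔS_gas depends only on the end states.
For an isothermal ideal gas ΔS_gas = nR ln(P₁/P₂) = 2.59 × 8.314 × ln(660/5530) = -45.8 J/K.

ΔS_gas = -45.8 J/K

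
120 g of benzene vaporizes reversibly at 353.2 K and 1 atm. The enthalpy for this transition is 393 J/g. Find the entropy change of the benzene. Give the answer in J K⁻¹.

Heat absorbed by the substance: Q = mL = 120 × 393 = 47160 J.
At constant T, ΔS = Q_rev/T = 47160 / 353.2 = 134 J/K.

ΔS = 134 J/K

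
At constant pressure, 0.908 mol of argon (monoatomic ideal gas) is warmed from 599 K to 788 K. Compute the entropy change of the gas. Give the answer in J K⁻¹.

At constant pressure, ΔS = nC_p ln(T₂/T₁) with C_p = 5R/2 = 20.79 J mol⁻¹ K⁻¹.
ΔS = 0.908 × 20.79 × ln(788/599) = 5.18 J/K.

ΔS = 5.18 J/K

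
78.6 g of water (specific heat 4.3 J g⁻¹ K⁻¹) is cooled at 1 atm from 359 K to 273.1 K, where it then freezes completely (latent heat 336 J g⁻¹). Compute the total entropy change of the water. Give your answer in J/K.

ΔS = -189 J/K

Cooling step: ΔS₁ = m c ln(T_tr/T_i) = 78.6 × 4.3 × ln(273.1/359) = -92.43 J/K.
Phase change: ΔS₂ = −mL/T_tr = −78.6 × 336 / 273.1 = -96.7 J/K.
ΔS_total = (-92.43) + (-96.7) = -189 J/K.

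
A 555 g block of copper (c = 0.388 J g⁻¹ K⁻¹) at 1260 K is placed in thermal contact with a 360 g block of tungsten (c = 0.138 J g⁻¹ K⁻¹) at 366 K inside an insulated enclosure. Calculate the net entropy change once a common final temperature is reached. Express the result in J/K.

ΔS_total = 23.6 J/K

Energy balance: T_f = (m₁c₁T₁ + m₂c₂T₂)/(m₁c₁ + m₂c₂) = 1092.4 K.
ΔS₁ = m₁c₁ ln(T_f/T₁) = 215.34 × ln(1092.4/1260) = -30.73 J/K.
ΔS₂ = m₂c₂ ln(T_f/T₂) = 49.68 × ln(1092.4/366) = 54.33 J/K.
ΔS_total = -30.73 + 54.33 = 23.6 J/K.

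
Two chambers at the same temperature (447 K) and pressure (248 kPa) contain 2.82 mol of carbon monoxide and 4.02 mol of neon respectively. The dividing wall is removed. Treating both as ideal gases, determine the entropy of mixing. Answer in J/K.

Mole fractions: x_A = 2.82/6.84 = 0.412, x_B = 0.588.
ΔS_mix = −R(n_A ln x_A + n_B ln x_B) = −8.314 × (2.82 ln 0.412 + 4.02 ln 0.588) = 38.5 J/K.

ΔS_mix = 38.5 J/K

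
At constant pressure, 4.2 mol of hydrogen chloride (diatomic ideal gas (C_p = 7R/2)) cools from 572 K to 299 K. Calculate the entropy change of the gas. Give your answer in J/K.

ΔS = -79.3 J/K

At constant pressure, ΔS = nC_p ln(T₂/T₁) with C_p = 7R/2 = 29.1 J mol⁻¹ K⁻¹.
ΔS = 4.2 × 29.1 × ln(299/572) = -79.3 J/K.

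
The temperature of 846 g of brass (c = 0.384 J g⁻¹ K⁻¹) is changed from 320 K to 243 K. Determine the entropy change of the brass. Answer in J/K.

ΔS = ∫dQ_rev/T = m c ln(T₂/T₁) = 846 × 0.384 × ln(243/320) = -89.4 J/K.

ΔS = -89.4 J/K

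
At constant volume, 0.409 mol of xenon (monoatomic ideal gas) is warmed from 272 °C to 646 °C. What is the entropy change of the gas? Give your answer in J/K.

ΔS = 2.66 J/K

In kelvin: T₁ = 545.15 K, T₂ = 919.15 K. At constant volume, ΔS = nC_V ln(T₂/T₁) with C_V = 3R/2 = 12.47 J mol⁻¹ K⁻¹.
ΔS = 0.409 × 12.47 × ln(919.15/545.15) = 2.66 J/K.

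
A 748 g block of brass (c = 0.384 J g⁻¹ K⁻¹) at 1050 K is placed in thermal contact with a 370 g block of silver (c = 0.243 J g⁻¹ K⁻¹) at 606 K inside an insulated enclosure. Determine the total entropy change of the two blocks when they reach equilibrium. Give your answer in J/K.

Energy balance: T_f = (m₁c₁T₁ + m₂c₂T₂)/(m₁c₁ + m₂c₂) = 944.15 K.
ΔS₁ = m₁c₁ ln(T_f/T₁) = 287.232 × ln(944.15/1050) = -30.52 J/K.
ΔS₂ = m₂c₂ ln(T_f/T₂) = 89.91 × ln(944.15/606) = 39.87 J/K.
ΔS_total = -30.52 + 39.87 = 9.35 J/K.

ΔS_total = 9.35 J/K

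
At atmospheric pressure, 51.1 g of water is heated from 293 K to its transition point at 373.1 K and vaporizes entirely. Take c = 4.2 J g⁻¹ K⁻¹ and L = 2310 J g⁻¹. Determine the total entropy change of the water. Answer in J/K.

ΔS = 368 J/K

Warming step: ΔS₁ = m c ln(T_tr/T_i) = 51.1 × 4.2 × ln(373.1/293) = 51.87 J/K.
Phase change: ΔS₂ = +mL/T_tr = 51.1 × 2310 / 373.1 = 316.4 J/K.
ΔS_total = (51.87) + (316.4) = 368 J/K.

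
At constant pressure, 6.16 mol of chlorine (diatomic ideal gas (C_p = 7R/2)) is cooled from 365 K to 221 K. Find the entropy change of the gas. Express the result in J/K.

ΔS = -89.9 J/K

At constant pressure, ΔS = nC_p ln(T₂/T₁) with C_p = 7R/2 = 29.1 J mol⁻¹ K⁻¹.
ΔS = 6.16 × 29.1 × ln(221/365) = -89.9 J/K.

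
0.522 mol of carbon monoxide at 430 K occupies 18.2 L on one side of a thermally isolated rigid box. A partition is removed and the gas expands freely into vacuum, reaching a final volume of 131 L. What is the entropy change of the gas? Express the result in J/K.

ΔS_gas = 8.57 J/K

For an ideal gas in free expansion Q = 0 and W = 0, so T is unchanged.
Entropy is a state function; using a reversible isothermal path, ΔS_gas = nR ln(V₂/V₁) = 0.522 × 8.314 × ln(131/18.2) = 8.57 J/K.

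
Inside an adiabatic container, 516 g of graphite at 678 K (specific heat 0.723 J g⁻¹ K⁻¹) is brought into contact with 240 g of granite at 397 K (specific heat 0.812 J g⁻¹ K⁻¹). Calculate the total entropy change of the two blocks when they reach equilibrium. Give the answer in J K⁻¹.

Energy balance: T_f = (m₁c₁T₁ + m₂c₂T₂)/(m₁c₁ + m₂c₂) = 581.58 K.
ΔS₁ = m₁c₁ ln(T_f/T₁) = 373.068 × ln(581.58/678) = -57.23 J/K.
ΔS₂ = m₂c₂ ln(T_f/T₂) = 194.88 × ln(581.58/397) = 74.41 J/K.
ΔS_total = -57.23 + 74.41 = 17.2 J/K.

ΔS_total = 17.2 J/K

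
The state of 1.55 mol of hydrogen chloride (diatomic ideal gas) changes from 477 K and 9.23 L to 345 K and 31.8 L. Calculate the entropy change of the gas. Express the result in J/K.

Entropy is a state function: ΔS = nC_V ln(T₂/T₁) + nR ln(V₂/V₁), with C_V = 5R/2 = 20.79 J mol⁻¹ K⁻¹ for a diatomic ideal gas.
ΔS = 1.55 × [20.79 × ln(345/477) + 8.314 × ln(31.8/9.23)] = 5.5 J/K.

ΔS = 5.5 J/K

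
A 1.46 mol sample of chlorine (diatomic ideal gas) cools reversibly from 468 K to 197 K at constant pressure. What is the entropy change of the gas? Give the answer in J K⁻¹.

ΔS = -36.8 J/K

At constant pressure, ΔS = nC_p ln(T₂/T₁) with C_p = 7R/2 = 29.1 J mol⁻¹ K⁻¹.
ΔS = 1.46 × 29.1 × ln(197/468) = -36.8 J/K.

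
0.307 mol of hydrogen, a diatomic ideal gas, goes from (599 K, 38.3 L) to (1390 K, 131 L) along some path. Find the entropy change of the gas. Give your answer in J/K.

Entropy is a state function: ΔS = nC_V ln(T₂/T₁) + nR ln(V₂/V₁), with C_V = 5R/2 = 20.79 J mol⁻¹ K⁻¹ for a diatomic ideal gas.
ΔS = 0.307 × [20.79 × ln(1390/599) + 8.314 × ln(131/38.3)] = 8.51 J/K.

ΔS = 8.51 J/K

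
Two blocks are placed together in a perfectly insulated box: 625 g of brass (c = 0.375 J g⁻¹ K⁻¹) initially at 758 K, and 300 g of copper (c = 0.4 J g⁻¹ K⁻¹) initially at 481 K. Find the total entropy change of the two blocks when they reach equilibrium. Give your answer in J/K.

ΔS_total = 7.77 J/K

Energy balance: T_f = (m₁c₁T₁ + m₂c₂T₂)/(m₁c₁ + m₂c₂) = 664.2 K.
ΔS₁ = m₁c₁ ln(T_f/T₁) = 234.375 × ln(664.2/758) = -30.96 J/K.
ΔS₂ = m₂c₂ ln(T_f/T₂) = 120 × ln(664.2/481) = 38.73 J/K.
ΔS_total = -30.96 + 38.73 = 7.77 J/K.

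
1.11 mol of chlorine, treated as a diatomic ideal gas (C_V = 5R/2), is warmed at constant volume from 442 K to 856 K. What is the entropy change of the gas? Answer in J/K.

At constant volume, ΔS = nC_V ln(T₂/T₁) with C_V = 5R/2 = 20.79 J mol⁻¹ K⁻¹.
ΔS = 1.11 × 20.79 × ln(856/442) = 15.2 J/K.

ΔS = 15.2 J/K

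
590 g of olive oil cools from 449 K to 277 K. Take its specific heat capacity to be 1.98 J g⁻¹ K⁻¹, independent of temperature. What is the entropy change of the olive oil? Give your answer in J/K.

ΔS = -564 J/K

ΔS = ∫dQ_rev/T = m c ln(T₂/T₁) = 590 × 1.98 × ln(277/449) = -564 J/K.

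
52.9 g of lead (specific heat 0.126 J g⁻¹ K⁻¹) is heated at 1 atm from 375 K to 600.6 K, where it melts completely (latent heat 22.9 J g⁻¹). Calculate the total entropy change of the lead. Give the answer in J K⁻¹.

Warming step: ΔS₁ = m c ln(T_tr/T_i) = 52.9 × 0.126 × ln(600.6/375) = 3.139 J/K.
Phase change: ΔS₂ = +mL/T_tr = 52.9 × 22.9 / 600.6 = 2.017 J/K.
ΔS_total = (3.139) + (2.017) = 5.16 J/K.

ΔS = 5.16 J/K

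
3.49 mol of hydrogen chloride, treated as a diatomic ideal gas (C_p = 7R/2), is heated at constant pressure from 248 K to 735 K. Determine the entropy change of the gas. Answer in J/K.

ΔS = 110 J/K

At constant pressure, ΔS = nC_p ln(T₂/T₁) with C_p = 7R/2 = 29.1 J mol⁻¹ K⁻¹.
ΔS = 3.49 × 29.1 × ln(735/248) = 110 J/K.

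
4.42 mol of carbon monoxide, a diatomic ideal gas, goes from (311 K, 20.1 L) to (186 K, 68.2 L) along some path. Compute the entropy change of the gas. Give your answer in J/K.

Entropy is a state function: ΔS = nC_V ln(T₂/T₁) + nR ln(V₂/V₁), with C_V = 5R/2 = 20.79 J mol⁻¹ K⁻¹ for a diatomic ideal gas.
ΔS = 4.42 × [20.79 × ln(186/311) + 8.314 × ln(68.2/20.1)] = -2.33 J/K.

ΔS = -2.33 J/K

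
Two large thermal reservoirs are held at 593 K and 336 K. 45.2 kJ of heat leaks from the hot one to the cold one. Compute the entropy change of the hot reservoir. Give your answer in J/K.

The hot reservoir loses heat Q, so ΔS_hot = −Q/T_H = −45200/593 = -76.2 J/K.

ΔS_hot = -76.2 J/K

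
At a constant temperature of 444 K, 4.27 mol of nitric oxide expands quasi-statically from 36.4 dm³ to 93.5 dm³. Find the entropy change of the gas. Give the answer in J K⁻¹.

For an isothermal ideal gas ΔS_gas = nR ln(V₂/V₁) = 4.27 × 8.314 × ln(93.5/36.4) = 33.5 J/K.

ΔS_gas = 33.5 J/K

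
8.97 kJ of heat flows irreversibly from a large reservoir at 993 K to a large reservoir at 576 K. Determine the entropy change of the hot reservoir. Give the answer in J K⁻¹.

The hot reservoir loses heat Q, so ΔS_hot = −Q/T_H = −8970/993 = -9.03 J/K.

ΔS_hot = -9.03 J/K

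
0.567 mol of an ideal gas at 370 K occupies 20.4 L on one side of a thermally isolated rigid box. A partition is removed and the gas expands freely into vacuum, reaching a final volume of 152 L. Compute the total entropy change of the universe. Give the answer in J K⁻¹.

For an ideal gas in free expansion Q = 0 and W = 0, so T is unchanged.
Entropy is a state function; using a reversible isothermal path, ΔS_gas = nR ln(V₂/V₁) = 0.567 × 8.314 × ln(152/20.4) = 9.47 J/K.
The insulated surroundings exchange no heat, so ΔS_surr = 0 and ΔS_universe = ΔS_gas.

ΔS_universe = 9.47 J/K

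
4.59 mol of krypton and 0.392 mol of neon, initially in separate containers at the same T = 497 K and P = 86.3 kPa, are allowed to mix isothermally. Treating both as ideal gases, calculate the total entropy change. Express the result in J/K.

Mole fractions: x_A = 4.59/4.98 = 0.921, x_B = 0.0787.
ΔS_mix = −R(n_A ln x_A + n_B ln x_B) = −8.314 × (4.59 ln 0.921 + 0.392 ln 0.0787) = 11.4 J/K.

ΔS_mix = 11.4 J/K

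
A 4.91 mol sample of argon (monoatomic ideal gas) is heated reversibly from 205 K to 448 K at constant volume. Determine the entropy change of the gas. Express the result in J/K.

ΔS = 47.9 J/K

At constant volume, ΔS = nC_V ln(T₂/T₁) with C_V = 3R/2 = 12.47 J mol⁻¹ K⁻¹.
ΔS = 4.91 × 12.47 × ln(448/205) = 47.9 J/K.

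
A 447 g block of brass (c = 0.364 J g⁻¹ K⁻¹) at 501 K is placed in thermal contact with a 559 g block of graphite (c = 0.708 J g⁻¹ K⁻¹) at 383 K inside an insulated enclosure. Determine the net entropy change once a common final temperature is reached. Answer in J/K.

Energy balance: T_f = (m₁c₁T₁ + m₂c₂T₂)/(m₁c₁ + m₂c₂) = 417.38 K.
ΔS₁ = m₁c₁ ln(T_f/T₁) = 162.708 × ln(417.38/501) = -29.71 J/K.
ΔS₂ = m₂c₂ ln(T_f/T₂) = 395.772 × ln(417.38/383) = 34.02 J/K.
ΔS_total = -29.71 + 34.02 = 4.31 J/K.

ΔS_total = 4.31 J/K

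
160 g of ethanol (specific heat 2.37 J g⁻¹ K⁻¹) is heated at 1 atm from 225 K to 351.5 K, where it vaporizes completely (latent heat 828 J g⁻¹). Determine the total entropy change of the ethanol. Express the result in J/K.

ΔS = 546 J/K

Warming step: ΔS₁ = m c ln(T_tr/T_i) = 160 × 2.37 × ln(351.5/225) = 169.2 J/K.
Phase change: ΔS₂ = +mL/T_tr = 160 × 828 / 351.5 = 376.9 J/K.
ΔS_total = (169.2) + (376.9) = 546 J/K.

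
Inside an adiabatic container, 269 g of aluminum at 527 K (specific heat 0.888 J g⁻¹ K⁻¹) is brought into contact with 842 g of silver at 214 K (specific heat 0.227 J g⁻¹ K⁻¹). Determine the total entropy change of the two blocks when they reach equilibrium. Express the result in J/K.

Energy balance: T_f = (m₁c₁T₁ + m₂c₂T₂)/(m₁c₁ + m₂c₂) = 387.87 K.
ΔS₁ = m₁c₁ ln(T_f/T₁) = 238.872 × ln(387.87/527) = -73.2189 J/K.
ΔS₂ = m₂c₂ ln(T_f/T₂) = 191.134 × ln(387.87/214) = 113.668 J/K.
ΔS_total = -73.2189 + 113.668 = 40.4 J/K.

ΔS_total = 40.4 J/K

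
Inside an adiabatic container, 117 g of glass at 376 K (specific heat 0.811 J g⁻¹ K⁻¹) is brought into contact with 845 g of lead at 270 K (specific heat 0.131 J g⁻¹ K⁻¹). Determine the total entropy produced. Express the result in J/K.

Energy balance: T_f = (m₁c₁T₁ + m₂c₂T₂)/(m₁c₁ + m₂c₂) = 318.92 K.
ΔS₁ = m₁c₁ ln(T_f/T₁) = 94.887 × ln(318.92/376) = -15.62 J/K.
ΔS₂ = m₂c₂ ln(T_f/T₂) = 110.695 × ln(318.92/270) = 18.43 J/K.
ΔS_total = -15.62 + 18.43 = 2.81 J/K.

ΔS_total = 2.81 J/K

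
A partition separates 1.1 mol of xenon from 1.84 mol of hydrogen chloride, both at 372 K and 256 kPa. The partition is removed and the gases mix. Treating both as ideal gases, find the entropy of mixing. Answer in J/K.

Mole fractions: x_A = 1.1/2.94 = 0.374, x_B = 0.626.
ΔS_mix = −R(n_A ln x_A + n_B ln x_B) = −8.314 × (1.1 ln 0.374 + 1.84 ln 0.626) = 16.2 J/K.

ΔS_mix = 16.2 J/K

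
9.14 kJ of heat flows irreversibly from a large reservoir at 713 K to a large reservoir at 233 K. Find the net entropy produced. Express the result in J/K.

ΔS_total = 26.4 J/K

ΔS_hot = −Q/T_H = −9140/713 = -12.82 J/K and ΔS_cold = +Q/T_C = 9140/233 = 39.23 J/K.
ΔS_total = -12.82 + 39.23 = 26.4 J/K, positive as the second law requires.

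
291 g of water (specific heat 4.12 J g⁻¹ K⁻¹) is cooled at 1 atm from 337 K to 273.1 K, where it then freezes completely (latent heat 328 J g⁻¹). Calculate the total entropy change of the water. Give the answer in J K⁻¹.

Cooling step: ΔS₁ = m c ln(T_tr/T_i) = 291 × 4.12 × ln(273.1/337) = -252.1 J/K.
Phase change: ΔS₂ = −mL/T_tr = −291 × 328 / 273.1 = -349.5 J/K.
ΔS_total = (-252.1) + (-349.5) = -602 J/K.

ΔS = -602 J/K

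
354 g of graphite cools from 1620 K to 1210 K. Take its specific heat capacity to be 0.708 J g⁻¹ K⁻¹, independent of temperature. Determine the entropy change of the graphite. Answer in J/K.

ΔS = ∫dQ_rev/T = m c ln(T₂/T₁) = 354 × 0.708 × ln(1210/1620) = -73.1 J/K.

ΔS = -73.1 J/K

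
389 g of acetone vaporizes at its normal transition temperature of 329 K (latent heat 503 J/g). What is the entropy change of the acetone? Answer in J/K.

ΔS = 595 J/K

Heat absorbed by the substance: Q = mL = 389 × 503 = 195667 J.
At constant T, ΔS = Q_rev/T = 195667 / 329 = 595 J/K.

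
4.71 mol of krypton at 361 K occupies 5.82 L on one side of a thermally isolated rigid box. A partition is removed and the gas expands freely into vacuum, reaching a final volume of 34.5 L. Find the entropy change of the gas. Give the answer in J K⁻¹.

No heat is exchanged and no work is done, so the ideal-gas temperature stays constant.
Entropy is a state function; using a reversible isothermal path, ΔS_gas = nR ln(V₂/V₁) = 4.71 × 8.314 × ln(34.5/5.82) = 69.7 J/K.

ΔS_gas = 69.7 J/K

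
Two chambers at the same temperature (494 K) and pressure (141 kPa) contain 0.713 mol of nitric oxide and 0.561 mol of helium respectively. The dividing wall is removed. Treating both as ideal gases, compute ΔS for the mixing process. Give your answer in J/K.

Mole fractions: x_A = 0.713/1.27 = 0.56, x_B = 0.44.
ΔS_mix = −R(n_A ln x_A + n_B ln x_B) = −8.314 × (0.713 ln 0.56 + 0.561 ln 0.44) = 7.27 J/K.

ΔS_mix = 7.27 J/K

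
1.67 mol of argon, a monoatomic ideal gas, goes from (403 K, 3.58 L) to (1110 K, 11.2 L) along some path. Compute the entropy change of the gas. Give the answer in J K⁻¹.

ΔS = 36.9 J/K

Entropy is a state function: ΔS = nC_V ln(T₂/T₁) + nR ln(V₂/V₁), with C_V = 3R/2 = 12.47 J mol⁻¹ K⁻¹ for a monoatomic ideal gas.
ΔS = 1.67 × [12.47 × ln(1110/403) + 8.314 × ln(11.2/3.58)] = 36.9 J/K.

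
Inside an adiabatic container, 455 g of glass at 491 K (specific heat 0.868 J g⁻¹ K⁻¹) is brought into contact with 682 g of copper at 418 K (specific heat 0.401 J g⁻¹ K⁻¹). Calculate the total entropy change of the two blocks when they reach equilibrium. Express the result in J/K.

Energy balance: T_f = (m₁c₁T₁ + m₂c₂T₂)/(m₁c₁ + m₂c₂) = 461.13 K.
ΔS₁ = m₁c₁ ln(T_f/T₁) = 394.94 × ln(461.13/491) = -24.79 J/K.
ΔS₂ = m₂c₂ ln(T_f/T₂) = 273.482 × ln(461.13/418) = 26.86 J/K.
ΔS_total = -24.79 + 26.86 = 2.07 J/K.

ΔS_total = 2.07 J/K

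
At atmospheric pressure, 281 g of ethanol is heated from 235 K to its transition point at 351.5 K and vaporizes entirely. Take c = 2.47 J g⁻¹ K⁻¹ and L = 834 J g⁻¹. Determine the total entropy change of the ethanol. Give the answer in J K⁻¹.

ΔS = 946 J/K

Warming step: ΔS₁ = m c ln(T_tr/T_i) = 281 × 2.47 × ln(351.5/235) = 279.4 J/K.
Phase change: ΔS₂ = +mL/T_tr = 281 × 834 / 351.5 = 666.7 J/K.
ΔS_total = (279.4) + (666.7) = 946 J/K.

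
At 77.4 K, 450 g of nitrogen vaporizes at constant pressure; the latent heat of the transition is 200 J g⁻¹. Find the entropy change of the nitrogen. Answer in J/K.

ΔS = 1160 J/K

Heat absorbed by the substance: Q = mL = 450 × 200 = 90000 J.
At constant T, ΔS = Q_rev/T = 90000 / 77.4 = 1160 J/K.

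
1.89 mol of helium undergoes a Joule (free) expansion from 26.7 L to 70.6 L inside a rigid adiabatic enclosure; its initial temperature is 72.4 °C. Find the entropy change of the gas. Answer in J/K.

No heat is exchanged and no work is done, so the ideal-gas temperature stays constant.
Entropy is a state function; using a reversible isothermal path, ΔS_gas = nR ln(V₂/V₁) = 1.89 × 8.314 × ln(70.6/26.7) = 15.3 J/K.

ΔS_gas = 15.3 J/K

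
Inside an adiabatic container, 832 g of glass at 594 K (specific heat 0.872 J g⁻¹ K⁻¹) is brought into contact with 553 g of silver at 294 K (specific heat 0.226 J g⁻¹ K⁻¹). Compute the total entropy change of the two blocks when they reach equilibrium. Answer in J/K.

Energy balance: T_f = (m₁c₁T₁ + m₂c₂T₂)/(m₁c₁ + m₂c₂) = 549.92 K.
ΔS₁ = m₁c₁ ln(T_f/T₁) = 725.504 × ln(549.92/594) = -55.95 J/K.
ΔS₂ = m₂c₂ ln(T_f/T₂) = 124.978 × ln(549.92/294) = 78.26 J/K.
ΔS_total = -55.95 + 78.26 = 22.3 J/K.

ΔS_total = 22.3 J/K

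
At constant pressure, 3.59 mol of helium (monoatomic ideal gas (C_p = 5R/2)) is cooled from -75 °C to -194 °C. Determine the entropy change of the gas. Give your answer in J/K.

ΔS = -68.5 J/K

In kelvin: T₁ = 198.15 K, T₂ = 79.15 K. At constant pressure, ΔS = nC_p ln(T₂/T₁) with C_p = 5R/2 = 20.79 J mol⁻¹ K⁻¹.
ΔS = 3.59 × 20.79 × ln(79.15/198.15) = -68.5 J/K.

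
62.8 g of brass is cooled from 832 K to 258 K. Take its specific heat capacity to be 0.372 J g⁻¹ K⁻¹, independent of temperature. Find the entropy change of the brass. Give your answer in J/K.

ΔS = -27.4 J/K

ΔS = ∫dQ_rev/T = m c ln(T₂/T₁) = 62.8 × 0.372 × ln(258/832) = -27.4 J/K.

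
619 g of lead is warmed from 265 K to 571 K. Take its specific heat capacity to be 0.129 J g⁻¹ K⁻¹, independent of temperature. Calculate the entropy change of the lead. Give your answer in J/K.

ΔS = 61.3 J/K

ΔS = ∫dQ_rev/T = m c ln(T₂/T₁) = 619 × 0.129 × ln(571/265) = 61.3 J/K.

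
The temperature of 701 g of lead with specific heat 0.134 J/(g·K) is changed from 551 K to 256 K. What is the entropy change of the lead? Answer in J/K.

ΔS = ∫dQ_rev/T = m c ln(T₂/T₁) = 701 × 0.134 × ln(256/551) = -72 J/K.

ΔS = -72 J/K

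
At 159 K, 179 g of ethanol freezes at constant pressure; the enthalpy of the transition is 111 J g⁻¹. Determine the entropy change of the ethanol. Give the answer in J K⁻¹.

ΔS = -125 J/K

Heat released by the substance: Q = −mL = −179 × 111 = −19869 J.
At constant T, ΔS = Q_rev/T = −19869 / 159 = -125 J/K.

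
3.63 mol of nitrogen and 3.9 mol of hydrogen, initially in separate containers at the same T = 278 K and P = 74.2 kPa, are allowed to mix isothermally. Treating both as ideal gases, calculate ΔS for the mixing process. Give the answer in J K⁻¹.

Mole fractions: x_A = 3.63/7.53 = 0.482, x_B = 0.518.
ΔS_mix = −R(n_A ln x_A + n_B ln x_B) = −8.314 × (3.63 ln 0.482 + 3.9 ln 0.518) = 43.4 J/K.

ΔS_mix = 43.4 J/K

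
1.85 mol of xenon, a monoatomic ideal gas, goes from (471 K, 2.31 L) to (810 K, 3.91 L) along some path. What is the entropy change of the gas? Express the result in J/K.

Entropy is a state function: ΔS = nC_V ln(T₂/T₁) + nR ln(V₂/V₁), with C_V = 3R/2 = 12.47 J mol⁻¹ K⁻¹ for a monoatomic ideal gas.
ΔS = 1.85 × [12.47 × ln(810/471) + 8.314 × ln(3.91/2.31)] = 20.6 J/K.

ΔS = 20.6 J/K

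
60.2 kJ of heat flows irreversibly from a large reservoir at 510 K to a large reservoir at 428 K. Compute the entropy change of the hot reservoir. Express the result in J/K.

ΔS_hot = -118 J/K

The hot reservoir loses heat Q, so ΔS_hot = −Q/T_H = −60200/510 = -118 J/K.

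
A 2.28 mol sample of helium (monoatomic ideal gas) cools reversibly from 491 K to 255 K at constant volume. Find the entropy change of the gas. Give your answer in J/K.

ΔS = -18.6 J/K

At constant volume, ΔS = nC_V ln(T₂/T₁) with C_V = 3R/2 = 12.47 J mol⁻¹ K⁻¹.
ΔS = 2.28 × 12.47 × ln(255/491) = -18.6 J/K.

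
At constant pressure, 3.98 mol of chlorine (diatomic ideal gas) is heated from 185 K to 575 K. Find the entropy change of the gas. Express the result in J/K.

At constant pressure, ΔS = nC_p ln(T₂/T₁) with C_p = 7R/2 = 29.1 J mol⁻¹ K⁻¹.
ΔS = 3.98 × 29.1 × ln(575/185) = 131 J/K.

ΔS = 131 J/K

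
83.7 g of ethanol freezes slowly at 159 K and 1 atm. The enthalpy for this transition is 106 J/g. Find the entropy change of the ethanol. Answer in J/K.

ΔS = -55.8 J/K

Heat released by the substance: Q = −mL = −83.7 × 106 = −8872.2 J.
At constant T, ΔS = Q_rev/T = −8872.2 / 159 = -55.8 J/K.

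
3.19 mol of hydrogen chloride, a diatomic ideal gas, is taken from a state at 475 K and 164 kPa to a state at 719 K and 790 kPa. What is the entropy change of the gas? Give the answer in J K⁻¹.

ΔS = -3.22 J/K

ΔS = nC_p ln(T₂/T₁) − nR ln(P₂/P₁), with C_p = 7R/2 = 29.1 J mol⁻¹ K⁻¹ for a diatomic ideal gas.
ΔS = 3.19 × [29.1 × ln(719/475) − 8.314 × ln(790/164)] = -3.22 J/K.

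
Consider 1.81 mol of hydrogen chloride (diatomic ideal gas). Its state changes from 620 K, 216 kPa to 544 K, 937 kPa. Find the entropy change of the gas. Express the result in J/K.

ΔS = -29 J/K

ΔS = nC_p ln(T₂/T₁) − nR ln(P₂/P₁), with C_p = 7R/2 = 29.1 J mol⁻¹ K⁻¹ for a diatomic ideal gas.
ΔS = 1.81 × [29.1 × ln(544/620) − 8.314 × ln(937/216)] = -29 J/K.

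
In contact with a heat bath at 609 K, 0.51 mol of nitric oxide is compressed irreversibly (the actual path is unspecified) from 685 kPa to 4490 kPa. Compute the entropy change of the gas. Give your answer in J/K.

ΔS_gas = -7.97 J/K

Entropy is a state function, so ΔS_gas depends only on the end states.
For an isothermal ideal gas ΔS_gas = nR ln(P₁/P₂) = 0.51 × 8.314 × ln(685/4490) = -7.97 J/K.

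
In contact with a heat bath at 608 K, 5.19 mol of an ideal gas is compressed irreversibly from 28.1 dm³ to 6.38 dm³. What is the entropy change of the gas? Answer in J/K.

ΔS_gas = -64 J/K

Entropy is a state function, so ΔS_gas depends only on the end states.
For an isothermal ideal gas ΔS_gas = nR ln(V₂/V₁) = 5.19 × 8.314 × ln(6.38/28.1) = -64 J/K.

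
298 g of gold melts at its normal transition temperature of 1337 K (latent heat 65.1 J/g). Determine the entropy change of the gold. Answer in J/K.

Heat absorbed by the substance: Q = mL = 298 × 65.1 = 19399.8 J.
At constant T, ΔS = Q_rev/T = 19399.8 / 1337 = 14.5 J/K.

ΔS = 14.5 J/K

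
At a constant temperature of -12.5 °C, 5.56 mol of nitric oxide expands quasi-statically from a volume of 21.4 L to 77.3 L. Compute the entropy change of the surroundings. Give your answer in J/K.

For an isothermal ideal gas ΔS_gas = nR ln(V₂/V₁) = 5.56 × 8.314 × ln(77.3/21.4) = 59.4 J/K.
The process is reversible, so ΔS_surr = −ΔS_gas = -59.4 J/K and ΔS_universe = 0.

ΔS_surr = -59.4 J/K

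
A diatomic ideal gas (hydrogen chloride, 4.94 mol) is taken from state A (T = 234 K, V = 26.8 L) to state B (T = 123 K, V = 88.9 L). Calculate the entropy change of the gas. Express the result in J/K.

ΔS = -16.8 J/K

Entropy is a state function: ΔS = nC_V ln(T₂/T₁) + nR ln(V₂/V₁), with C_V = 5R/2 = 20.79 J mol⁻¹ K⁻¹ for a diatomic ideal gas.
ΔS = 4.94 × [20.79 × ln(123/234) + 8.314 × ln(88.9/26.8)] = -16.8 J/K.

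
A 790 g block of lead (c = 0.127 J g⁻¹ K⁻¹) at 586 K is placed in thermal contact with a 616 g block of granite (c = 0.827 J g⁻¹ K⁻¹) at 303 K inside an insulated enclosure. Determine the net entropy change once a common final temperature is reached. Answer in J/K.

ΔS_total = 21 J/K

Energy balance: T_f = (m₁c₁T₁ + m₂c₂T₂)/(m₁c₁ + m₂c₂) = 349.56 K.
ΔS₁ = m₁c₁ ln(T_f/T₁) = 100.33 × ln(349.56/586) = -51.83 J/K.
ΔS₂ = m₂c₂ ln(T_f/T₂) = 509.432 × ln(349.56/303) = 72.83 J/K.
ΔS_total = -51.83 + 72.83 = 21 J/K.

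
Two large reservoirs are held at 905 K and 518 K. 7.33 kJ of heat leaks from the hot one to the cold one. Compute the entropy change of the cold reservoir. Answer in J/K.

ΔS_cold = 14.2 J/K

The cold reservoir gains heat Q, so ΔS_cold = +Q/T_C = 7330/518 = 14.2 J/K.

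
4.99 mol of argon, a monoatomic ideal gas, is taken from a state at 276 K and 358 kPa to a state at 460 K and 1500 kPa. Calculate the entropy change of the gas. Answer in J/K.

ΔS = nC_p ln(T₂/T₁) − nR ln(P₂/P₁), with C_p = 5R/2 = 20.79 J mol⁻¹ K⁻¹ for a monoatomic ideal gas.
ΔS = 4.99 × [20.79 × ln(460/276) − 8.314 × ln(1500/358)] = -6.46 J/K.

ΔS = -6.46 J/K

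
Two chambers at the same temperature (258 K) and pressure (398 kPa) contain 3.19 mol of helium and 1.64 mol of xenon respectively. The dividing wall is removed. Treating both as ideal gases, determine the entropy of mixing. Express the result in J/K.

ΔS_mix = 25.7 J/K

Mole fractions: x_A = 3.19/4.83 = 0.66, x_B = 0.34.
ΔS_mix = −R(n_A ln x_A + n_B ln x_B) = −8.314 × (3.19 ln 0.66 + 1.64 ln 0.34) = 25.7 J/K.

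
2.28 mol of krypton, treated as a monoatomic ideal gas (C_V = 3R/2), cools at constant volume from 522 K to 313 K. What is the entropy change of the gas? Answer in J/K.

At constant volume, ΔS = nC_V ln(T₂/T₁) with C_V = 3R/2 = 12.47 J mol⁻¹ K⁻¹.
ΔS = 2.28 × 12.47 × ln(313/522) = -14.5 J/K.

ΔS = -14.5 J/K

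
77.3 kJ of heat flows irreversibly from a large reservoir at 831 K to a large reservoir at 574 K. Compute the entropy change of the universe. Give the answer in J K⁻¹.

ΔS_total = 41.6 J/K

ΔS_hot = −Q/T_H = −77300/831 = -93.02 J/K and ΔS_cold = +Q/T_C = 77300/574 = 134.67 J/K.
ΔS_total = -93.02 + 134.67 = 41.6 J/K, positive as the second law requires.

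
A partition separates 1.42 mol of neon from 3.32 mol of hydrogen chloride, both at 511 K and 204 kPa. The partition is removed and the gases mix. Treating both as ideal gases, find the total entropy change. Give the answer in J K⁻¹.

Mole fractions: x_A = 1.42/4.74 = 0.3, x_B = 0.7.
ΔS_mix = −R(n_A ln x_A + n_B ln x_B) = −8.314 × (1.42 ln 0.3 + 3.32 ln 0.7) = 24.1 J/K.

ΔS_mix = 24.1 J/K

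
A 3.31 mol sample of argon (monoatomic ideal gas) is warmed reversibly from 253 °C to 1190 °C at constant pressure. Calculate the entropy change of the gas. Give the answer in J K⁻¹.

In kelvin: T₁ = 526.15 K, T₂ = 1463.15 K. At constant pressure, ΔS = nC_p ln(T₂/T₁) with C_p = 5R/2 = 20.79 J mol⁻¹ K⁻¹.
ΔS = 3.31 × 20.79 × ln(1463.15/526.15) = 70.4 J/K.

ΔS = 70.4 J/K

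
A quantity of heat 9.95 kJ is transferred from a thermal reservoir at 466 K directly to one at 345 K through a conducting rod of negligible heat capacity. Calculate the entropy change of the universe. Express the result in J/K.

ΔS_hot = −Q/T_H = −9950/466 = -21.35 J/K and ΔS_cold = +Q/T_C = 9950/345 = 28.84 J/K.
ΔS_total = -21.35 + 28.84 = 7.49 J/K, positive as the second law requires.

ΔS_total = 7.49 J/K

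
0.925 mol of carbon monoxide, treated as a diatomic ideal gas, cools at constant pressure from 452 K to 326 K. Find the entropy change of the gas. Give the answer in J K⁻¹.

ΔS = -8.8 J/K

At constant pressure, ΔS = nC_p ln(T₂/T₁) with C_p = 7R/2 = 29.1 J mol⁻¹ K⁻¹.
ΔS = 0.925 × 29.1 × ln(326/452) = -8.8 J/K.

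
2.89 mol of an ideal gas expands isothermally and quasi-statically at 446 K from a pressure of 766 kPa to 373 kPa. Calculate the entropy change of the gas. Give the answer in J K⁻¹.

For an isothermal ideal gas ΔS_gas = nR ln(P₁/P₂) = 2.89 × 8.314 × ln(766/373) = 17.3 J/K.

ΔS_gas = 17.3 J/K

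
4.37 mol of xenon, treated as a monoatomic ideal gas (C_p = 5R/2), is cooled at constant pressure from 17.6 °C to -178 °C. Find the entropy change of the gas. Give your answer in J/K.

In kelvin: T₁ = 290.75 K, T₂ = 95.15 K. At constant pressure, ΔS = nC_p ln(T₂/T₁) with C_p = 5R/2 = 20.79 J mol⁻¹ K⁻¹.
ΔS = 4.37 × 20.79 × ln(95.15/290.75) = -101 J/K.

ΔS = -101 J/K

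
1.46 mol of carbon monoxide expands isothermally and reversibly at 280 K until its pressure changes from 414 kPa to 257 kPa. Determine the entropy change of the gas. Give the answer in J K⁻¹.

For an isothermal ideal gas ΔS_gas = nR ln(P₁/P₂) = 1.46 × 8.314 × ln(414/257) = 5.79 J/K.

ΔS_gas = 5.79 J/K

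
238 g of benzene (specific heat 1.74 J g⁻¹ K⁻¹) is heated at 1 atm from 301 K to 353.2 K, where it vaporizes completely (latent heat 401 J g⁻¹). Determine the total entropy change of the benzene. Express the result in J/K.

Warming step: ΔS₁ = m c ln(T_tr/T_i) = 238 × 1.74 × ln(353.2/301) = 66.23 J/K.
Phase change: ΔS₂ = +mL/T_tr = 238 × 401 / 353.2 = 270.2 J/K.
ΔS_total = (66.23) + (270.2) = 336 J/K.

ΔS = 336 J/K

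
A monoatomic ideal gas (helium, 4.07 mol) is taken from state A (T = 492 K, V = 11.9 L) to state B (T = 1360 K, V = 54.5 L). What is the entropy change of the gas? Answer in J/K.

ΔS = 103 J/K

Entropy is a state function: ΔS = nC_V ln(T₂/T₁) + nR ln(V₂/V₁), with C_V = 3R/2 = 12.47 J mol⁻¹ K⁻¹ for a monoatomic ideal gas.
ΔS = 4.07 × [12.47 × ln(1360/492) + 8.314 × ln(54.5/11.9)] = 103 J/K.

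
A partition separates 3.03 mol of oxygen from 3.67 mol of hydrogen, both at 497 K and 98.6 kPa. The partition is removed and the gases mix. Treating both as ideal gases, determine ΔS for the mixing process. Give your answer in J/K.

Mole fractions: x_A = 3.03/6.7 = 0.452, x_B = 0.548.
ΔS_mix = −R(n_A ln x_A + n_B ln x_B) = −8.314 × (3.03 ln 0.452 + 3.67 ln 0.548) = 38.4 J/K.

ΔS_mix = 38.4 J/K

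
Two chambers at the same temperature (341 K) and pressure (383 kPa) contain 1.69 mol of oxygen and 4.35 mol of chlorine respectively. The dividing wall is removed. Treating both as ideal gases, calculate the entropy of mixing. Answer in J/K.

Mole fractions: x_A = 1.69/6.04 = 0.28, x_B = 0.72.
ΔS_mix = −R(n_A ln x_A + n_B ln x_B) = −8.314 × (1.69 ln 0.28 + 4.35 ln 0.72) = 29.8 J/K.

ΔS_mix = 29.8 J/K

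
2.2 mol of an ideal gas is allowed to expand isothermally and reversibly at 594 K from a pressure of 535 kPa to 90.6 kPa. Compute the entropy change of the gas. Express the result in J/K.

For an isothermal ideal gas ΔS_gas = nR ln(P₁/P₂) = 2.2 × 8.314 × ln(535/90.6) = 32.5 J/K.

ΔS_gas = 32.5 J/K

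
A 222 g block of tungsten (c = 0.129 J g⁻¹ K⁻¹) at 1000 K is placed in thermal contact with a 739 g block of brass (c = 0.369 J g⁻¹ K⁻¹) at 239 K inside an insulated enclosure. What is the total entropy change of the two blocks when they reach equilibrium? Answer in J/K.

Energy balance: T_f = (m₁c₁T₁ + m₂c₂T₂)/(m₁c₁ + m₂c₂) = 311.32 K.
ΔS₁ = m₁c₁ ln(T_f/T₁) = 28.638 × ln(311.32/1000) = -33.42 J/K.
ΔS₂ = m₂c₂ ln(T_f/T₂) = 272.691 × ln(311.32/239) = 72.09 J/K.
ΔS_total = -33.42 + 72.09 = 38.7 J/K.

ΔS_total = 38.7 J/K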